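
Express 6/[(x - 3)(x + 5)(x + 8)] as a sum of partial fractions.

Using cover-up method: α = 3/44, β = -1/4, γ = 2/11
Result: (3/44)/(x - 3) - (1/4)/(x + 5) + (2/11)/(x + 8)


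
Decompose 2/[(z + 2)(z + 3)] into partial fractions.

2/(z + 2)(z + 3) = A/(z + 2) + B/(z + 3). A = 2/(-2 + 3) = 2, B = 2/(-3 + 2) = -2
Result: 2/(z + 2) - 2/(z + 3)


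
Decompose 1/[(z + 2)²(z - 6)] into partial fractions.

Cover-up at z=6: C = 1/(6 + 2)² = 1/64. Cover-up at z=-2: B = 1/(-2 - 6) = -1/8. Comparing z² coeff: A = -C = -1/64
Result: (-1/64)/(z + 2) - (1/8)/(z + 2)² + (1/64)/(z - 6)


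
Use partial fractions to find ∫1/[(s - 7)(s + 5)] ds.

Decompose: 1/[(s - 7)(s + 5)] = (1/12)/(s - 7) - (1/12)/(s + 5). Integrate each term: (1/12) ln|(s - 7)| - (1/12) ln|(s + 5)| + C


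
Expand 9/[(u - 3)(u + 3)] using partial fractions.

9/(u - 3)(u + 3) = A/(u - 3) + B/(u + 3). A = 9/(3 + 3) = 3/2, B = 9/(-3 - 3) = -3/2
Result: (3/2)/(u - 3) - (3/2)/(u + 3)


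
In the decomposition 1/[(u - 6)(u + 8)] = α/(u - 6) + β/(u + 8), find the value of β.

Cover-up at u = -8: β = 1/(-8 - 6) = -1/14


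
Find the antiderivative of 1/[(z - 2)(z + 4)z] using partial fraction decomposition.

Cover-up: P = 1/12, Q = 1/24, R = -1/8. Decomposition: (1/12)/(z - 2) + (1/24)/(z + 4) - (1/8)/z. Integrate each term: (1/12) ln|(z - 2)| + (1/24) ln|(z + 4)| - (1/8) ln|z| + C


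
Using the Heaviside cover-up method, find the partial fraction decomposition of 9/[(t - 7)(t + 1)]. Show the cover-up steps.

Cover (t - 7): set t=7, get P = 9/(7 + 1) = 9/8. Cover (t + 1): set t=-1, get Q = 9/(-1 - 7) = -9/8.
Result: (9/8)/(t - 7) - (9/8)/(t + 1)


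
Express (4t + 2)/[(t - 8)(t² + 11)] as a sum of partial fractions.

At t=8: P = (4·8 + 2)/(8² + 11) = 34/75. Q = -P = -34/75, R = 4 - 8·P = 28/75
Result: (34/75)/(t - 8) - ((34/75)t - 28/75)/(t² + 11)


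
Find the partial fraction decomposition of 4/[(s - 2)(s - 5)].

4/(s - 2)(s - 5) = P/(s - 2) + Q/(s - 5). P = 4/(2 - 5) = -4/3, Q = 4/(5 - 2) = 4/3
Result: (-4/3)/(s - 2) + (4/3)/(s - 5)


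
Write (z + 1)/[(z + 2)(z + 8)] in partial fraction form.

At z=-2: P = (1·(-2) + 1)/(-2 + 8) = -1/6. At z=-8: Q = (1·(-8) + 1)/(-8 + 2) = 7/6
Result: (-1/6)/(z + 2) + (7/6)/(z + 8)


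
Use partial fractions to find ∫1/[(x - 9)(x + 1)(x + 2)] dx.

Cover-up: P = 1/110, Q = -1/10, R = 1/11. Decomposition: (1/110)/(x - 9) - (1/10)/(x + 1) + (1/11)/(x + 2). Integrate each term: (1/110) ln|(x - 9)| - (1/10) ln|(x + 1)| + (1/11) ln|(x + 2)| + C


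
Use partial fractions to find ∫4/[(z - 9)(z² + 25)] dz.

Cover-up at z=9: α = 4/(9²+25) = 2/53. Coeff matching: β = -2/53, γ = -18/53. Decomposition: (2/53)/(z - 9) - ((2/53)z + 18/53)/(z² + 25). Integrate: linear → ln, quadratic → (1/2)ln + arctan: (2/53) ln|(z - 9)| - (1/53) ln(z² + 25) - (18/265) arctan(z/5) + C


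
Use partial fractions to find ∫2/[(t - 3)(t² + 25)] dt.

Cover-up at t=3: A = 2/(3²+25) = 1/17. Coeff matching: B = -1/17, C = -3/17. Decomposition: (1/17)/(t - 3) - ((1/17)t + 3/17)/(t² + 25). Integrate: linear → ln, quadratic → (1/2)ln + arctan: (1/17) ln|(t - 3)| - (1/34) ln(t² + 25) - (3/85) arctan(t/5) + C


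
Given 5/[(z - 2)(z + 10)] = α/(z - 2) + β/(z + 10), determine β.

Cover-up at z = -10: β = 5/(-10 - 2) = -5/12


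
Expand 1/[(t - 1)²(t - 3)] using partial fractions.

Cover-up at t=3: R = 1/(3 - 1)² = 1/4. Cover-up at t=1: Q = 1/(1 - 3) = -1/2. Comparing t² coeff: P = -R = -1/4
Result: (-1/4)/(t - 1) - (1/2)/(t - 1)² + (1/4)/(t - 3)


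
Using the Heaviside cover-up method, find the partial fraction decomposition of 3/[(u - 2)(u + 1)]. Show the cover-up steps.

Cover (u - 2): set u=2, get A = 3/(2 + 1) = 1. Cover (u + 1): set u=-1, get B = 3/(-1 - 2) = -1.
Result: 1/(u - 2) - 1/(u + 1)


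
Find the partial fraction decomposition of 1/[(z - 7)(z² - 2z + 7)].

Cover-up at z = 7: A = 1/(7² - 2·7 + 7) = 1/42. Then B = -A = -1/42, C = -A·(-2 + 7) = -5/42
Result: (1/42)/(z - 7) - ((1/42)z + 5/42)/(z² - 2z + 7)


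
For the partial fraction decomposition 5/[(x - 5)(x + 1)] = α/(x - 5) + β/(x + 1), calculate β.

Cover-up at x = -1: β = 5/(-1 - 5) = -5/6


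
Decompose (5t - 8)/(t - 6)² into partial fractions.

(5t - 8) = P(t - 6) + Q. At t = 6: Q = 5·6 - 8 = 22. Coeff of t: P = 5
Result: 5/(t - 6) + 22/(t - 6)²


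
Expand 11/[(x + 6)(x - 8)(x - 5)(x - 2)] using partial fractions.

Using Heaviside cover-up: (-1/112)/(x + 6) + (11/252)/(x - 8) - (1/9)/(x - 5) + (11/144)/(x - 2)


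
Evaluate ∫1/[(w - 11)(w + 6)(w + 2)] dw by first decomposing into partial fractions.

Cover-up: P = 1/221, Q = 1/68, R = -1/52. Decomposition: (1/221)/(w - 11) + (1/68)/(w + 6) - (1/52)/(w + 2). Integrate each term: (1/221) ln|(w - 11)| + (1/68) ln|(w + 6)| - (1/52) ln|(w + 2)| + C


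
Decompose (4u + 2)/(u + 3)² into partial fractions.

(4u + 2) = A(u + 3) + B. At u = -3: B = 4·(-3) + 2 = -10. Coeff of u: A = 4
Result: 4/(u + 3) - 10/(u + 3)²


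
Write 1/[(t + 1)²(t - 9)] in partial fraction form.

Cover-up at t=9: γ = 1/(9 + 1)² = 1/100. Cover-up at t=-1: β = 1/(-1 - 9) = -1/10. Comparing t² coeff: α = -γ = -1/100
Result: (-1/100)/(t + 1) - (1/10)/(t + 1)² + (1/100)/(t - 9)


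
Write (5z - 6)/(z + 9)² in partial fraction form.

(5z - 6) = A(z + 9) + B. At z = -9: B = 5·(-9) - 6 = -51. Coeff of z: A = 5
Result: 5/(z + 9) - 51/(z + 9)²


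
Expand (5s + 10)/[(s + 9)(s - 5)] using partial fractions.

At s=-9: P = (5·(-9) + 10)/(-9 - 5) = 5/2. At s=5: Q = (5·5 + 10)/(5 + 9) = 5/2
Result: (5/2)/(s + 9) + (5/2)/(s - 5)


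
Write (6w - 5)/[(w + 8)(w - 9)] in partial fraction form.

At w=-8: P = (6·(-8) - 5)/(-8 - 9) = 53/17. At w=9: Q = (6·9 - 5)/(9 + 8) = 49/17
Result: (53/17)/(w + 8) + (49/17)/(w - 9)


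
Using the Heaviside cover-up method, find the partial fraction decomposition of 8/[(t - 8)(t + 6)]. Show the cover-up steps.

Cover (t - 8): set t=8, get P = 8/(8 + 6) = 4/7. Cover (t + 6): set t=-6, get Q = 8/(-6 - 8) = -4/7.
Result: (4/7)/(t - 8) - (4/7)/(t + 6)


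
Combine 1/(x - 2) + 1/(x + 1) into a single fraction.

Common denominator (x - 2)(x + 1). Numerator: 1(x + 1) + 1(x - 2) = (x + 1) + (x - 2) = 2x - 1
Result: (2x - 1)/[(x - 2)(x + 1)]


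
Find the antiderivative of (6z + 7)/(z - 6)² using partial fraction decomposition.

Decompose: A = 6, B = 6·6 + 7 = 43, so (6z + 7)/(z - 6)² = 6/(z - 6) + 43/(z - 6)². Integrate: ∫ A/(z - 6) dz = 6 ln|(z - 6)|; ∫ B/(z - 6)² dz = -43/(z - 6). Sum: 6 ln|(z - 6)| - 43/(z - 6) + C


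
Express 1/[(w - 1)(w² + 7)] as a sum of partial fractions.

Cover-up at w = 1: A = 1/(1² + 7) = 1/8. Then B = -A = -1/8, C = -A·(0 + 1) = -1/8
Result: (1/8)/(w - 1) - ((1/8)w + 1/8)/(w² + 7)


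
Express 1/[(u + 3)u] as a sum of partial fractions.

1/(u + 3)u = A/(u + 3) + B/u. A = 1/(-3 - 0) = -1/3, B = 1/(0 + 3) = 1/3
Result: (-1/3)/(u + 3) + (1/3)/u


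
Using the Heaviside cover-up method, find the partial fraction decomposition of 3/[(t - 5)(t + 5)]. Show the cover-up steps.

Cover (t - 5): set t=5, get A = 3/(5 + 5) = 3/10. Cover (t + 5): set t=-5, get B = 3/(-5 - 5) = -3/10.
Result: (3/10)/(t - 5) - (3/10)/(t + 5)


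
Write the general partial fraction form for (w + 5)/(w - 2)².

Repeated linear factor: A/(w - 2) + B/(w - 2)²


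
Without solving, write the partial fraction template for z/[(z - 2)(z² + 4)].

Linear + irreducible quadratic: P/(z - 2) + (Qz + R)/(z² + 4)


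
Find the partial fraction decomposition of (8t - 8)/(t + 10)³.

(8t - 8) = P(t + 10)² + Q(t + 10) + R. At t = -10: R = 8·(-10) - 8 = -88. Coefficients: P = 0, Q = 8
Result: 8/(t + 10)² - 88/(t + 10)³


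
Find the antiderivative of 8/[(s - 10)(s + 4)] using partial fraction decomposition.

Decompose: 8/[(s - 10)(s + 4)] = (4/7)/(s - 10) - (4/7)/(s + 4). Integrate each term: (4/7) ln|(s - 10)| - (4/7) ln|(s + 4)| + C


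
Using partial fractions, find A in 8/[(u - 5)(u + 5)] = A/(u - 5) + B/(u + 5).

Cover-up at u = 5: A = 8/(5 + 5) = 8/10 = 4/5


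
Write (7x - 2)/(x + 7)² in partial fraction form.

(7x - 2) = A(x + 7) + B. At x = -7: B = 7·(-7) - 2 = -51. Coeff of x: A = 7
Result: 7/(x + 7) - 51/(x + 7)²


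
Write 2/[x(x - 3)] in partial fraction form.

2/x(x - 3) = α/x + β/(x - 3). α = 2/(0 - 3) = -2/3, β = 2/(3 - 0) = 2/3
Result: (-2/3)/x + (2/3)/(x - 3)


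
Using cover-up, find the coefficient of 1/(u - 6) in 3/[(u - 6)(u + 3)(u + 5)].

Cover (u - 6), set u=6: 3/[(6 + 3)(6 + 5)] = 1/33


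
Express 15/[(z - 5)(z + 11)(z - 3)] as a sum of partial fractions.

Using cover-up method: P = 15/32, Q = 15/224, R = -15/28
Result: (15/32)/(z - 5) + (15/224)/(z + 11) - (15/28)/(z - 3)


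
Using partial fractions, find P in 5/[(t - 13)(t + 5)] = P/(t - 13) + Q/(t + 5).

Cover-up at t = 13: P = 5/(13 + 5) = 5/18


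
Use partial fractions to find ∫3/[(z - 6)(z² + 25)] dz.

Cover-up at z=6: P = 3/(6²+25) = 3/61. Coeff matching: Q = -3/61, R = -18/61. Decomposition: (3/61)/(z - 6) - ((3/61)z + 18/61)/(z² + 25). Integrate: linear → ln, quadratic → (1/2)ln + arctan: (3/61) ln|(z - 6)| - (3/122) ln(z² + 25) - (18/305) arctan(z/5) + C


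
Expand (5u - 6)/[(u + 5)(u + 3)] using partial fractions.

At u=-5: A = (5·(-5) - 6)/(-5 + 3) = 31/2. At u=-3: B = (5·(-3) - 6)/(-3 + 5) = -21/2
Result: (31/2)/(u + 5) - (21/2)/(u + 3)


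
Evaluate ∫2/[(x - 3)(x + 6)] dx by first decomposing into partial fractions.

Decompose: 2/[(x - 3)(x + 6)] = (2/9)/(x - 3) - (2/9)/(x + 6). Integrate each term: (2/9) ln|(x - 3)| - (2/9) ln|(x + 6)| + C


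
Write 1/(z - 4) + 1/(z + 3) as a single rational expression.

Common denominator (z - 4)(z + 3). Numerator: 1(z + 3) + 1(z - 4) = (z + 3) + (z - 4) = 2z - 1
Result: (2z - 1)/[(z - 4)(z + 3)]


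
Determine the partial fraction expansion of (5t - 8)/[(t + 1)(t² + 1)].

At t=-1: A = (5·(-1) - 8)/((-1)² + 1) = -13/2. B = -A = 13/2, C = 5 - (-1)·A = -3/2
Result: (-13/2)/(t + 1) + ((13/2)t - 3/2)/(t² + 1)


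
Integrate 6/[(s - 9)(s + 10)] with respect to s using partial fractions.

Decompose: 6/[(s - 9)(s + 10)] = (6/19)/(s - 9) - (6/19)/(s + 10). Integrate each term: (6/19) ln|(s - 9)| - (6/19) ln|(s + 10)| + C


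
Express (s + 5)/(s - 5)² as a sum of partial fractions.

(s + 5) = A(s - 5) + B. At s = 5: B = 1·5 + 5 = 10. Coeff of s: A = 1
Result: 1/(s - 5) + 10/(s - 5)²


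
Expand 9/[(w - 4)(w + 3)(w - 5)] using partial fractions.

Using cover-up method: α = -9/7, β = 9/56, γ = 9/8
Result: (-9/7)/(w - 4) + (9/56)/(w + 3) + (9/8)/(w - 5)


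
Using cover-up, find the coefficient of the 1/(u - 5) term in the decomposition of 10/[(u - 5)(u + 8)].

Cover (u - 5), set u=5: 10/((u + 8) at u=5) = 10/(13) = 10/13


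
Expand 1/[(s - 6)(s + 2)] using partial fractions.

1/(s - 6)(s + 2) = P/(s - 6) + Q/(s + 2). P = 1/(6 + 2) = 1/8, Q = 1/(-2 - 6) = -1/8
Result: (1/8)/(s - 6) - (1/8)/(s + 2)


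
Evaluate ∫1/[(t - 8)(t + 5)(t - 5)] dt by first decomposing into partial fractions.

Cover-up: P = 1/39, Q = 1/130, R = -1/30. Decomposition: (1/39)/(t - 8) + (1/130)/(t + 5) - (1/30)/(t - 5). Integrate each term: (1/39) ln|(t - 8)| + (1/130) ln|(t + 5)| - (1/30) ln|(t - 5)| + C


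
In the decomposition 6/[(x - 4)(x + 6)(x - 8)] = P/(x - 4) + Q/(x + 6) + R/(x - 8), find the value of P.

Cover-up at x = 4: P = 6/[(4 + 6)(4 - 8)] = 6/[(10)(-4)] = -6/40 = -3/20


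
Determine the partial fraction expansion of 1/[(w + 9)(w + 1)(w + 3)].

Using cover-up method: A = 1/48, B = 1/16, C = -1/12
Result: (1/48)/(w + 9) + (1/16)/(w + 1) - (1/12)/(w + 3)


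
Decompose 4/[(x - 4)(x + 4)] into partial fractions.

4/(x - 4)(x + 4) = P/(x - 4) + Q/(x + 4). P = 4/(4 + 4) = 1/2, Q = 4/(-4 - 4) = -1/2
Result: (1/2)/(x - 4) - (1/2)/(x + 4)


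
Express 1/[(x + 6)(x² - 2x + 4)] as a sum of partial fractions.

Cover-up at x = -6: P = 1/((-6)² - 2·(-6) + 4) = 1/52. Then Q = -P = -1/52, R = -P·(-2 - 6) = 2/13
Result: (1/52)/(x + 6) - ((1/52)x - 2/13)/(x² - 2x + 4)


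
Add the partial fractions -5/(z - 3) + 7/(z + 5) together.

Common denominator (z - 3)(z + 5). Numerator: -5(z + 5) + 7(z - 3) = (-5z - 25) + (7z - 21) = 2z - 46
Result: (2z - 46)/[(z - 3)(z + 5)]


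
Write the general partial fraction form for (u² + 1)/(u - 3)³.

Repeated linear factor (power 3): A/(u - 3) + B/(u - 3)² + C/(u - 3)³


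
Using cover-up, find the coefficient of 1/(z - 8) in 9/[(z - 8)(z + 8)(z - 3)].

Cover (z - 8), set z=8: 9/[(8 + 8)(8 - 3)] = 9/80


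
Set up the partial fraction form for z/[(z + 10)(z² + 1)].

Linear + irreducible quadratic: P/(z + 10) + (Qz + R)/(z² + 1)


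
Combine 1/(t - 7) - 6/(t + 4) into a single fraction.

Common denominator (t - 7)(t + 4). Numerator: 1(t + 4) - 6(t - 7) = (t + 4) - (6t - 42) = -5t + 46
Result: (-5t + 46)/[(t - 7)(t + 4)]


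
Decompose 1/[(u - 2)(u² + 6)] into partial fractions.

Cover-up at u = 2: P = 1/(2² + 6) = 1/10. Then Q = -P = -1/10, R = -P·(0 + 2) = -1/5
Result: (1/10)/(u - 2) - ((1/10)u + 1/5)/(u² + 6)


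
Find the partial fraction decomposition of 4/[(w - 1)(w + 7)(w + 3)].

Using cover-up method: A = 1/8, B = 1/8, C = -1/4
Result: (1/8)/(w - 1) + (1/8)/(w + 7) - (1/4)/(w + 3)


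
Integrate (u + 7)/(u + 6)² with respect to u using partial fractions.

Decompose: A = 1, B = 1·(-6) + 7 = 1, so (u + 7)/(u + 6)² = 1/(u + 6) + 1/(u + 6)². Integrate: ∫ A/(u + 6) du = ln|(u + 6)|; ∫ B/(u + 6)² du = -1/(u + 6). Sum: ln|(u + 6)| - 1/(u + 6) + C


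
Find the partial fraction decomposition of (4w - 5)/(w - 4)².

(4w - 5) = α(w - 4) + β. At w = 4: β = 4·4 - 5 = 11. Coeff of w: α = 4
Result: 4/(w - 4) + 11/(w - 4)²


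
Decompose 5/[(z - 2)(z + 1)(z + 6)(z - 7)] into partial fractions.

Using Heaviside cover-up: (-1/24)/(z - 2) + (1/24)/(z + 1) - (1/104)/(z + 6) + (1/104)/(z - 7)


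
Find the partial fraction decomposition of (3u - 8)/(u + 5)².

(3u - 8) = P(u + 5) + Q. At u = -5: Q = 3·(-5) - 8 = -23. Coeff of u: P = 3
Result: 3/(u + 5) - 23/(u + 5)²


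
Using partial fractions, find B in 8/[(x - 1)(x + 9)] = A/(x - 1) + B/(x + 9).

Cover-up at x = -9: B = 8/(-9 - 1) = -8/10 = -4/5


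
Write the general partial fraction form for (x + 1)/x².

Repeated linear factor: α/x + β/x²


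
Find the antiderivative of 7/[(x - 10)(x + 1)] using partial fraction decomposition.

Decompose: 7/[(x - 10)(x + 1)] = (7/11)/(x - 10) - (7/11)/(x + 1). Integrate each term: (7/11) ln|(x - 10)| - (7/11) ln|(x + 1)| + C


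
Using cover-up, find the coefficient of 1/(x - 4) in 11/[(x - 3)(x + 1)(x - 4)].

Cover (x - 4), set x=4: 11/[(4 - 3)(4 + 1)] = 11/5


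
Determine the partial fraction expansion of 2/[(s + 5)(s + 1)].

2/(s + 5)(s + 1) = P/(s + 5) + Q/(s + 1). P = 2/(-5 + 1) = -1/2, Q = 2/(-1 + 5) = 1/2
Result: (-1/2)/(s + 5) + (1/2)/(s + 1)


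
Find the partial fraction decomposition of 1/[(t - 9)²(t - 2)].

Cover-up at t=2: γ = 1/(2 - 9)² = 1/49. Cover-up at t=9: β = 1/(9 - 2) = 1/7. Comparing t² coeff: α = -γ = -1/49
Result: (-1/49)/(t - 9) + (1/7)/(t - 9)² + (1/49)/(t - 2)


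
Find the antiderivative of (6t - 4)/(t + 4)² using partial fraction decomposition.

Decompose: P = 6, Q = 6·(-4) - 4 = -28, so (6t - 4)/(t + 4)² = 6/(t + 4) - 28/(t + 4)². Integrate: ∫ P/(t + 4) dt = 6 ln|(t + 4)|; ∫ Q/(t + 4)² dt = 28/(t + 4). Sum: 6 ln|(t + 4)| + 28/(t + 4) + C


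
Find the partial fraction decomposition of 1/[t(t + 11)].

1/t(t + 11) = P/t + Q/(t + 11). P = 1/(0 + 11) = 1/11, Q = 1/(-11 - 0) = -1/11
Result: (1/11)/t - (1/11)/(t + 11)


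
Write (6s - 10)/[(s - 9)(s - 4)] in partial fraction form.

At s=9: P = (6·9 - 10)/(9 - 4) = 44/5. At s=4: Q = (6·4 - 10)/(4 - 9) = -14/5
Result: (44/5)/(s - 9) - (14/5)/(s - 4)


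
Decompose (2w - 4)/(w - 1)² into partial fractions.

(2w - 4) = α(w - 1) + β. At w = 1: β = 2·1 - 4 = -2. Coeff of w: α = 2
Result: 2/(w - 1) - 2/(w - 1)²


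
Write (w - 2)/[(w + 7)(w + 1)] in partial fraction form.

At w=-7: P = (1·(-7) - 2)/(-7 + 1) = 3/2. At w=-1: Q = (1·(-1) - 2)/(-1 + 7) = -1/2
Result: (3/2)/(w + 7) - (1/2)/(w + 1)


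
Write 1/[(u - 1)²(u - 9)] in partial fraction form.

Cover-up at u=9: R = 1/(9 - 1)² = 1/64. Cover-up at u=1: Q = 1/(1 - 9) = -1/8. Comparing u² coeff: P = -R = -1/64
Result: (-1/64)/(u - 1) - (1/8)/(u - 1)² + (1/64)/(u - 9)


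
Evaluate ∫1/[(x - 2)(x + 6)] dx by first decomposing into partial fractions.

Decompose: 1/[(x - 2)(x + 6)] = (1/8)/(x - 2) - (1/8)/(x + 6). Integrate each term: (1/8) ln|(x - 2)| - (1/8) ln|(x + 6)| + C


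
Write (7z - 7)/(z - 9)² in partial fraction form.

(7z - 7) = P(z - 9) + Q. At z = 9: Q = 7·9 - 7 = 56. Coeff of z: P = 7
Result: 7/(z - 9) + 56/(z - 9)²


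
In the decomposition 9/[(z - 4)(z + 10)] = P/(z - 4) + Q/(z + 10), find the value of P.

Cover-up at z = 4: P = 9/(4 + 10) = 9/14


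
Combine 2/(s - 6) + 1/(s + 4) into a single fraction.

Common denominator (s - 6)(s + 4). Numerator: 2(s + 4) + 1(s - 6) = (2s + 8) + (s - 6) = 3s + 2
Result: (3s + 2)/[(s - 6)(s + 4)]


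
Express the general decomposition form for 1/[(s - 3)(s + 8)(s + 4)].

Three distinct linear factors: P/(s - 3) + Q/(s + 8) + R/(s + 4)


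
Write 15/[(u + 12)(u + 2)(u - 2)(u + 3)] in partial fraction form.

Using Heaviside cover-up: (-1/84)/(u + 12) - (3/8)/(u + 2) + (3/56)/(u - 2) + (1/3)/(u + 3)


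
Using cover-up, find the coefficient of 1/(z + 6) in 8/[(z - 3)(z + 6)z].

Cover (z + 6), set z=-6: 8/[(-6 - 3)(-6 - 0)] = 4/27


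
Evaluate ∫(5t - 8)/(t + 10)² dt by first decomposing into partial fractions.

Decompose: P = 5, Q = 5·(-10) - 8 = -58, so (5t - 8)/(t + 10)² = 5/(t + 10) - 58/(t + 10)². Integrate: ∫ P/(t + 10) dt = 5 ln|(t + 10)|; ∫ Q/(t + 10)² dt = 58/(t + 10). Sum: 5 ln|(t + 10)| + 58/(t + 10) + C


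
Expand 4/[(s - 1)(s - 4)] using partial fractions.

4/(s - 1)(s - 4) = α/(s - 1) + β/(s - 4). α = 4/(1 - 4) = -4/3, β = 4/(4 - 1) = 4/3
Result: (-4/3)/(s - 1) + (4/3)/(s - 4)


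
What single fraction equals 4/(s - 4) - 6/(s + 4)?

Common denominator (s - 4)(s + 4). Numerator: 4(s + 4) - 6(s - 4) = (4s + 16) - (6s - 24) = -2s + 40
Result: (-2s + 40)/[(s - 4)(s + 4)]


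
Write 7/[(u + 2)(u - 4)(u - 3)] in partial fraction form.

Using cover-up method: P = 7/30, Q = 7/6, R = -7/5
Result: (7/30)/(u + 2) + (7/6)/(u - 4) - (7/5)/(u - 3)


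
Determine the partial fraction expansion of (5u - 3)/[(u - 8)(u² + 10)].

At u=8: P = (5·8 - 3)/(8² + 10) = 1/2. Q = -P = -1/2, R = 5 - 8·P = 1
Result: (1/2)/(u - 8) - ((1/2)u - 1)/(u² + 10)


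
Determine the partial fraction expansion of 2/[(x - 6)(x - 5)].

2/(x - 6)(x - 5) = P/(x - 6) + Q/(x - 5). P = 2/(6 - 5) = 2, Q = 2/(5 - 6) = -2
Result: 2/(x - 6) - 2/(x - 5)


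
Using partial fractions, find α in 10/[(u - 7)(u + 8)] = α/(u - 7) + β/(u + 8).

Cover-up at u = 7: α = 10/(7 + 8) = 10/15 = 2/3


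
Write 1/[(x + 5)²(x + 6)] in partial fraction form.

Cover-up at x=-6: R = 1/(-6 + 5)² = 1. Cover-up at x=-5: Q = 1/(-5 + 6) = 1. Comparing x² coeff: P = -R = -1
Result: -1/(x + 5) + 1/(x + 5)² + 1/(x + 6)


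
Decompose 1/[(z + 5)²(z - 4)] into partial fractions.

Cover-up at z=4: C = 1/(4 + 5)² = 1/81. Cover-up at z=-5: B = 1/(-5 - 4) = -1/9. Comparing z² coeff: A = -C = -1/81
Result: (-1/81)/(z + 5) - (1/9)/(z + 5)² + (1/81)/(z - 4)


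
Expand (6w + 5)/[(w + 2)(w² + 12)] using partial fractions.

At w=-2: P = (6·(-2) + 5)/((-2)² + 12) = -7/16. Q = -P = 7/16, R = 6 - (-2)·P = 41/8
Result: (-7/16)/(w + 2) + ((7/16)w + 41/8)/(w² + 12)


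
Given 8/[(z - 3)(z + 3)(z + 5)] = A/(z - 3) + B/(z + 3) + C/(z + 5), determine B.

Cover-up at z = -3: B = 8/[(-3 - 3)(-3 + 5)] = 8/[(-6)(2)] = -8/12 = -2/3


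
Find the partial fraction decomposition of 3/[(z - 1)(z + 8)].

3/(z - 1)(z + 8) = α/(z - 1) + β/(z + 8). α = 3/(1 + 8) = 1/3, β = 3/(-8 - 1) = -1/3
Result: (1/3)/(z - 1) - (1/3)/(z + 8)


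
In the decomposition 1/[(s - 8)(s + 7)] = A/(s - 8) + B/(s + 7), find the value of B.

Cover-up at s = -7: B = 1/(-7 - 8) = -1/15


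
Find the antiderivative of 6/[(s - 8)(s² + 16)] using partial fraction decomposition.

Cover-up at s=8: α = 6/(8²+16) = 3/40. Coeff matching: β = -3/40, γ = -3/5. Decomposition: (3/40)/(s - 8) - ((3/40)s + 3/5)/(s² + 16). Integrate: linear → ln, quadratic → (1/2)ln + arctan: (3/40) ln|(s - 8)| - (3/80) ln(s² + 16) - (3/20) arctan(s/4) + C


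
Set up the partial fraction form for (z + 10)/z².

Repeated linear factor: A/z + B/z²


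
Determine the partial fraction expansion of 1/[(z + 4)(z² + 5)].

Cover-up at z = -4: P = 1/((-4)² + 5) = 1/21. Then Q = -P = -1/21, R = -P·(0 - 4) = 4/21
Result: (1/21)/(z + 4) - ((1/21)z - 4/21)/(z² + 5)


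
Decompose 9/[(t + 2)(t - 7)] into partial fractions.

9/(t + 2)(t - 7) = α/(t + 2) + β/(t - 7). α = 9/(-2 - 7) = -1, β = 9/(7 + 2) = 1
Result: -1/(t + 2) + 1/(t - 7)


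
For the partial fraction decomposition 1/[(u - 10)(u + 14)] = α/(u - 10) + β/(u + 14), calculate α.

Cover-up at u = 10: α = 1/(10 + 14) = 1/24


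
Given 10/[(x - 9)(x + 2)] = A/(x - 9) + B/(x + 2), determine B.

Cover-up at x = -2: B = 10/(-2 - 9) = -10/11


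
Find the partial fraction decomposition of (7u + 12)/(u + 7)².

(7u + 12) = P(u + 7) + Q. At u = -7: Q = 7·(-7) + 12 = -37. Coeff of u: P = 7
Result: 7/(u + 7) - 37/(u + 7)²


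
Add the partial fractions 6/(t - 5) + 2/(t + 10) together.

Common denominator (t - 5)(t + 10). Numerator: 6(t + 10) + 2(t - 5) = (6t + 60) + (2t - 10) = 8t + 50
Result: (8t + 50)/[(t - 5)(t + 10)]


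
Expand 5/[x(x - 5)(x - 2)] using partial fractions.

Using cover-up method: A = 1/2, B = 1/3, C = -5/6
Result: (1/2)/x + (1/3)/(x - 5) - (5/6)/(x - 2)


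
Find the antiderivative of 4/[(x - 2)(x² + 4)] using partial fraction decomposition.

Cover-up at x=2: P = 4/(2²+4) = 1/2. Coeff matching: Q = -1/2, R = -1. Decomposition: (1/2)/(x - 2) - ((1/2)x + 1)/(x² + 4). Integrate: linear → ln, quadratic → (1/2)ln + arctan: (1/2) ln|(x - 2)| - (1/4) ln(x² + 4) - (1/2) arctan(x/2) + C


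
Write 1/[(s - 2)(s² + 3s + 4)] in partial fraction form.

Cover-up at s = 2: A = 1/(2² + 3·2 + 4) = 1/14. Then B = -A = -1/14, C = -A·(3 + 2) = -5/14
Result: (1/14)/(s - 2) - ((1/14)s + 5/14)/(s² + 3s + 4)


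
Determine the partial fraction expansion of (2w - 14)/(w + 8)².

(2w - 14) = α(w + 8) + β. At w = -8: β = 2·(-8) - 14 = -30. Coeff of w: α = 2
Result: 2/(w + 8) - 30/(w + 8)²


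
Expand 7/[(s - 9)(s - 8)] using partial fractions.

7/(s - 9)(s - 8) = α/(s - 9) + β/(s - 8). α = 7/(9 - 8) = 7, β = 7/(8 - 9) = -7
Result: 7/(s - 9) - 7/(s - 8)


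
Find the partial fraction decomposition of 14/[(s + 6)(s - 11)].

14/(s + 6)(s - 11) = α/(s + 6) + β/(s - 11). α = 14/(-6 - 11) = -14/17, β = 14/(11 + 6) = 14/17
Result: (-14/17)/(s + 6) + (14/17)/(s - 11)


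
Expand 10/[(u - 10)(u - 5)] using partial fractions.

10/(u - 10)(u - 5) = α/(u - 10) + β/(u - 5). α = 10/(10 - 5) = 2, β = 10/(5 - 10) = -2
Result: 2/(u - 10) - 2/(u - 5)


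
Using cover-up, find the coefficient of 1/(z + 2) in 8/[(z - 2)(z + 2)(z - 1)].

Cover (z + 2), set z=-2: 8/[(-2 - 2)(-2 - 1)] = 2/3


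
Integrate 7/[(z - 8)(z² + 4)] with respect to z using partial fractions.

Cover-up at z=8: α = 7/(8²+4) = 7/68. Coeff matching: β = -7/68, γ = -14/17. Decomposition: (7/68)/(z - 8) - ((7/68)z + 14/17)/(z² + 4). Integrate: linear → ln, quadratic → (1/2)ln + arctan: (7/68) ln|(z - 8)| - (7/136) ln(z² + 4) - (7/17) arctan(z/2) + C


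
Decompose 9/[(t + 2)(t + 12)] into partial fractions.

9/(t + 2)(t + 12) = A/(t + 2) + B/(t + 12). A = 9/(-2 + 12) = 9/10, B = 9/(-12 + 2) = -9/10
Result: (9/10)/(t + 2) - (9/10)/(t + 12)


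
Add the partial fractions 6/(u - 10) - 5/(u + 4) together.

Common denominator (u - 10)(u + 4). Numerator: 6(u + 4) - 5(u - 10) = (6u + 24) - (5u - 50) = u + 74
Result: (u + 74)/[(u - 10)(u + 4)]


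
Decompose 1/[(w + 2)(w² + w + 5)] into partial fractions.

Cover-up at w = -2: P = 1/((-2)² + 1·(-2) + 5) = 1/7. Then Q = -P = -1/7, R = -P·(1 - 2) = 1/7
Result: (1/7)/(w + 2) - ((1/7)w - 1/7)/(w² + w + 5)


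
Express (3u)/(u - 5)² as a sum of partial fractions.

(3u) = α(u - 5) + β. At u = 5: β = 3·5 + 0 = 15. Coeff of u: α = 3
Result: 3/(u - 5) + 15/(u - 5)²


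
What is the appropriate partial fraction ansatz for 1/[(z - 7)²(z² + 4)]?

Repeated linear + quadratic: A/(z - 7) + B/(z - 7)² + (Cz + D)/(z² + 4)


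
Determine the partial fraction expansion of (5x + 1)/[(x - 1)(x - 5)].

At x=1: α = (5·1 + 1)/(1 - 5) = -3/2. At x=5: β = (5·5 + 1)/(5 - 1) = 13/2
Result: (-3/2)/(x - 1) + (13/2)/(x - 5)


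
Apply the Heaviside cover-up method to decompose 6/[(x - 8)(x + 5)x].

Cover (x - 8), x=8: A = 6/[(8 + 5)(8 - 0)] = 3/52. Cover (x + 5), x=-5: B = 6/[(-5 - 8)(-5 - 0)] = 6/65. Cover x, x=0: C = 6/[(0 - 8)(0 + 5)] = -3/20.
Result: (3/52)/(x - 8) + (6/65)/(x + 5) - (3/20)/x


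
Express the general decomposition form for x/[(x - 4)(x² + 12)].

Linear + irreducible quadratic: α/(x - 4) + (βx + γ)/(x² + 12)


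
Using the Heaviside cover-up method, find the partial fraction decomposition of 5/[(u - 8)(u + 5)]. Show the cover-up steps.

Cover (u - 8): set u=8, get P = 5/(8 + 5) = 5/13. Cover (u + 5): set u=-5, get Q = 5/(-5 - 8) = -5/13.
Result: (5/13)/(u - 8) - (5/13)/(u + 5)


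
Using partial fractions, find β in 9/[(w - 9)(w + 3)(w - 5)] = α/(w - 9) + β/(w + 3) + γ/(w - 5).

Cover-up at w = -3: β = 9/[(-3 - 9)(-3 - 5)] = 9/[(-12)(-8)] = 9/96 = 3/32


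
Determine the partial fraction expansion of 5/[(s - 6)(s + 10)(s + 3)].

Using cover-up method: A = 5/144, B = 5/112, C = -5/63
Result: (5/144)/(s - 6) + (5/112)/(s + 10) - (5/63)/(s + 3)


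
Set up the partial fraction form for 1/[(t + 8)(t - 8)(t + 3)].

Three distinct linear factors: P/(t + 8) + Q/(t - 8) + R/(t + 3)


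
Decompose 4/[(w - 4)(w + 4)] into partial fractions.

4/(w - 4)(w + 4) = α/(w - 4) + β/(w + 4). α = 4/(4 + 4) = 1/2, β = 4/(-4 - 4) = -1/2
Result: (1/2)/(w - 4) - (1/2)/(w + 4)


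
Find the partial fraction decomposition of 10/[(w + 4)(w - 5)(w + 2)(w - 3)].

Using Heaviside cover-up: (-5/63)/(w + 4) + (5/63)/(w - 5) + (1/7)/(w + 2) - (1/7)/(w - 3)


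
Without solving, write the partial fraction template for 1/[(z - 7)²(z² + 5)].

Repeated linear + quadratic: P/(z - 7) + Q/(z - 7)² + (Rz + S)/(z² + 5)


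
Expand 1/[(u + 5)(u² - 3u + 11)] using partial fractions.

Cover-up at u = -5: A = 1/((-5)² - 3·(-5) + 11) = 1/51. Then B = -A = -1/51, C = -A·(-3 - 5) = 8/51
Result: (1/51)/(u + 5) - ((1/51)u - 8/51)/(u² - 3u + 11)


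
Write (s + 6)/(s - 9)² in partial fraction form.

(s + 6) = P(s - 9) + Q. At s = 9: Q = 1·9 + 6 = 15. Coeff of s: P = 1
Result: 1/(s - 9) + 15/(s - 9)²


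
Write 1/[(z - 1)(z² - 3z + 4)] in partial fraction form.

Cover-up at z = 1: α = 1/(1² - 3·1 + 4) = 1/2. Then β = -α = -1/2, γ = -α·(-3 + 1) = 1
Result: (1/2)/(z - 1) - ((1/2)z - 1)/(z² - 3z + 4)


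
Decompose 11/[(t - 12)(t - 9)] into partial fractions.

11/(t - 12)(t - 9) = P/(t - 12) + Q/(t - 9). P = 11/(12 - 9) = 11/3, Q = 11/(9 - 12) = -11/3
Result: (11/3)/(t - 12) - (11/3)/(t - 9)


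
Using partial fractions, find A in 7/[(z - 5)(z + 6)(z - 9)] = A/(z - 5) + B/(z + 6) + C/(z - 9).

Cover-up at z = 5: A = 7/[(5 + 6)(5 - 9)] = 7/[(11)(-4)] = -7/44


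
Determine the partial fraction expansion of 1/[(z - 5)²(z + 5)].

Cover-up at z=-5: C = 1/(-5 - 5)² = 1/100. Cover-up at z=5: B = 1/(5 + 5) = 1/10. Comparing z² coeff: A = -C = -1/100
Result: (-1/100)/(z - 5) + (1/10)/(z - 5)² + (1/100)/(z + 5)


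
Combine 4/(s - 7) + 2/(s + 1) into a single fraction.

Common denominator (s - 7)(s + 1). Numerator: 4(s + 1) + 2(s - 7) = (4s + 4) + (2s - 14) = 6s - 10
Result: (6s - 10)/[(s - 7)(s + 1)]


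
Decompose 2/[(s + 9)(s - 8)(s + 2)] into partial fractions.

Using cover-up method: α = 2/119, β = 1/85, γ = -1/35
Result: (2/119)/(s + 9) + (1/85)/(s - 8) - (1/35)/(s + 2)


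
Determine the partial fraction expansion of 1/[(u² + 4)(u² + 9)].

Coefficient matching gives P = R = 0, Q = 1/(9-4) = 1/5, S = -Q = -1/5
Result: (1/5)/(u² + 4) - (1/5)/(u² + 9)


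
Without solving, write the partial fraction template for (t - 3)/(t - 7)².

Repeated linear factor: α/(t - 7) + β/(t - 7)²


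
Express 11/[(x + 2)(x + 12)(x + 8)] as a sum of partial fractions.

Using cover-up method: α = 11/60, β = 11/40, γ = -11/24
Result: (11/60)/(x + 2) + (11/40)/(x + 12) - (11/24)/(x + 8)


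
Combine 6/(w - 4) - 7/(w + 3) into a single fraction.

Common denominator (w - 4)(w + 3). Numerator: 6(w + 3) - 7(w - 4) = (6w + 18) - (7w - 28) = -w + 46
Result: (-w + 46)/[(w - 4)(w + 3)]


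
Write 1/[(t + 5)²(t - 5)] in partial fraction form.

Cover-up at t=5: R = 1/(5 + 5)² = 1/100. Cover-up at t=-5: Q = 1/(-5 - 5) = -1/10. Comparing t² coeff: P = -R = -1/100
Result: (-1/100)/(t + 5) - (1/10)/(t + 5)² + (1/100)/(t - 5)


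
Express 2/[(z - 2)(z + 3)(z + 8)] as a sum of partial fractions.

Using cover-up method: P = 1/25, Q = -2/25, R = 1/25
Result: (1/25)/(z - 2) - (2/25)/(z + 3) + (1/25)/(z + 8)


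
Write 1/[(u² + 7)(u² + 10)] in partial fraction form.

Coefficient matching gives A = C = 0, B = 1/(10-7) = 1/3, D = -B = -1/3
Result: (1/3)/(u² + 7) - (1/3)/(u² + 10)


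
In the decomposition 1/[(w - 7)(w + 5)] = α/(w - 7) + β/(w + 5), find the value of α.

Cover-up at w = 7: α = 1/(7 + 5) = 1/12


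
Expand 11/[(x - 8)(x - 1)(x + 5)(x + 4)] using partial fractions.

Using Heaviside cover-up: (11/1092)/(x - 8) - (11/210)/(x - 1) - (11/78)/(x + 5) + (11/60)/(x + 4)


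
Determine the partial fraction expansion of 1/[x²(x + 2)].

Cover-up at x=-2: R = 1/(-2 - 0)² = 1/4. Cover-up at x=0: Q = 1/(0 + 2) = 1/2. Comparing x² coeff: P = -R = -1/4
Result: (-1/4)/x + (1/2)/x² + (1/4)/(x + 2)


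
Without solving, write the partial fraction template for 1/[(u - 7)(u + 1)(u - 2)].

Three distinct linear factors: P/(u - 7) + Q/(u + 1) + R/(u - 2)


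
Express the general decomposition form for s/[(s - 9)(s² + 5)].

Linear + irreducible quadratic: α/(s - 9) + (βs + γ)/(s² + 5)


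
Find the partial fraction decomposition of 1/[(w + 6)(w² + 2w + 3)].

Cover-up at w = -6: P = 1/((-6)² + 2·(-6) + 3) = 1/27. Then Q = -P = -1/27, R = -P·(2 - 6) = 4/27
Result: (1/27)/(w + 6) - ((1/27)w - 4/27)/(w² + 2w + 3)


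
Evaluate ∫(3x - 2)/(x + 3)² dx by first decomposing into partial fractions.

Decompose: A = 3, B = 3·(-3) - 2 = -11, so (3x - 2)/(x + 3)² = 3/(x + 3) - 11/(x + 3)². Integrate: ∫ A/(x + 3) dx = 3 ln|(x + 3)|; ∫ B/(x + 3)² dx = 11/(x + 3). Sum: 3 ln|(x + 3)| + 11/(x + 3) + C


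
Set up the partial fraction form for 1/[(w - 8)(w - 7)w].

Three distinct linear factors: P/(w - 8) + Q/(w - 7) + R/w


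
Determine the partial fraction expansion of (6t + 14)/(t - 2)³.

(6t + 14) = A(t - 2)² + B(t - 2) + C. At t = 2: C = 6·2 + 14 = 26. Coefficients: A = 0, B = 6
Result: 6/(t - 2)² + 26/(t - 2)³


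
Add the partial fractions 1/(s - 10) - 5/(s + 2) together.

Common denominator (s - 10)(s + 2). Numerator: 1(s + 2) - 5(s - 10) = (s + 2) - (5s - 50) = -4s + 52
Result: (-4s + 52)/[(s - 10)(s + 2)]


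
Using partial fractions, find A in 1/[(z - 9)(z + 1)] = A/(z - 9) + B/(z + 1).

Cover-up at z = 9: A = 1/(9 + 1) = 1/10


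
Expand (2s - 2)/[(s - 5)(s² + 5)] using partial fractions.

At s=5: P = (2·5 - 2)/(5² + 5) = 4/15. Q = -P = -4/15, R = 2 - 5·P = 2/3
Result: (4/15)/(s - 5) - ((4/15)s - 2/3)/(s² + 5)


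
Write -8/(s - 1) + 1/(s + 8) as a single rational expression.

Common denominator (s - 1)(s + 8). Numerator: -8(s + 8) + 1(s - 1) = (-8s - 64) + (s - 1) = -7s - 65
Result: (-7s - 65)/[(s - 1)(s + 8)]


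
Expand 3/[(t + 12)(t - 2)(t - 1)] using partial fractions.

Using cover-up method: α = 3/182, β = 3/14, γ = -3/13
Result: (3/182)/(t + 12) + (3/14)/(t - 2) - (3/13)/(t - 1)


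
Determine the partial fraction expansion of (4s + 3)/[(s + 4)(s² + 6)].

At s=-4: P = (4·(-4) + 3)/((-4)² + 6) = -13/22. Q = -P = 13/22, R = 4 - (-4)·P = 18/11
Result: (-13/22)/(s + 4) + ((13/22)s + 18/11)/(s² + 6)


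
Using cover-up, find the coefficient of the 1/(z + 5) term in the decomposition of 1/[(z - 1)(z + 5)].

Cover (z + 5), set z=-5: 1/((z - 1) at z=-5) = 1/(-6) = -1/6


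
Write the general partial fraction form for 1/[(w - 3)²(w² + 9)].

Repeated linear + quadratic: α/(w - 3) + β/(w - 3)² + (γw + δ)/(w² + 9)


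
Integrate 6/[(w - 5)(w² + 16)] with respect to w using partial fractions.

Cover-up at w=5: A = 6/(5²+16) = 6/41. Coeff matching: B = -6/41, C = -30/41. Decomposition: (6/41)/(w - 5) - ((6/41)w + 30/41)/(w² + 16). Integrate: linear → ln, quadratic → (1/2)ln + arctan: (6/41) ln|(w - 5)| - (3/41) ln(w² + 16) - (15/82) arctan(w/4) + C


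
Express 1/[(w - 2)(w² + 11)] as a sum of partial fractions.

Cover-up at w = 2: P = 1/(2² + 11) = 1/15. Then Q = -P = -1/15, R = -P·(0 + 2) = -2/15
Result: (1/15)/(w - 2) - ((1/15)w + 2/15)/(w² + 11)


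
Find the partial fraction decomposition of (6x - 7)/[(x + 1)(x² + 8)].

At x=-1: A = (6·(-1) - 7)/((-1)² + 8) = -13/9. B = -A = 13/9, C = 6 - (-1)·A = 41/9
Result: (-13/9)/(x + 1) + ((13/9)x + 41/9)/(x² + 8)


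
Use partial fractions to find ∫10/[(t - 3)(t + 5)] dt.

Decompose: 10/[(t - 3)(t + 5)] = (5/4)/(t - 3) - (5/4)/(t + 5). Integrate each term: (5/4) ln|(t - 3)| - (5/4) ln|(t + 5)| + C


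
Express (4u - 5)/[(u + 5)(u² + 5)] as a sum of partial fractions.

At u=-5: α = (4·(-5) - 5)/((-5)² + 5) = -5/6. β = -α = 5/6, γ = 4 - (-5)·α = -1/6
Result: (-5/6)/(u + 5) + ((5/6)u - 1/6)/(u² + 5)


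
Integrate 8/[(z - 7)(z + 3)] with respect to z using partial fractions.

Decompose: 8/[(z - 7)(z + 3)] = (4/5)/(z - 7) - (4/5)/(z + 3). Integrate each term: (4/5) ln|(z - 7)| - (4/5) ln|(z + 3)| + C


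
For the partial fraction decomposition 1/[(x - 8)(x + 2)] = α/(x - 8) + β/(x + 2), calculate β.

Cover-up at x = -2: β = 1/(-2 - 8) = -1/10


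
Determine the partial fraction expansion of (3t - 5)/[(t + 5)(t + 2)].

At t=-5: A = (3·(-5) - 5)/(-5 + 2) = 20/3. At t=-2: B = (3·(-2) - 5)/(-2 + 5) = -11/3
Result: (20/3)/(t + 5) - (11/3)/(t + 2)


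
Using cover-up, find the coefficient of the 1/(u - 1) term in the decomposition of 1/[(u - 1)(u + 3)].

Cover (u - 1), set u=1: 1/((u + 3) at u=1) = 1/(4) = 1/4


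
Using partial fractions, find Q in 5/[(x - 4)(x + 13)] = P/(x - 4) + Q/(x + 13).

Cover-up at x = -13: Q = 5/(-13 - 4) = -5/17


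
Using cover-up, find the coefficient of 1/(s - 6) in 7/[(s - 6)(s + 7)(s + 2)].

Cover (s - 6), set s=6: 7/[(6 + 7)(6 + 2)] = 7/104


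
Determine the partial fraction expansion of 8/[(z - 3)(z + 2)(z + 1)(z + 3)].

Using Heaviside cover-up: (1/15)/(z - 3) + (8/5)/(z + 2) - 1/(z + 1) - (2/3)/(z + 3)


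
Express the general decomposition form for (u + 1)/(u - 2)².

Repeated linear factor: α/(u - 2) + β/(u - 2)²


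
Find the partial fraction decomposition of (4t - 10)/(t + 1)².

(4t - 10) = P(t + 1) + Q. At t = -1: Q = 4·(-1) - 10 = -14. Coeff of t: P = 4
Result: 4/(t + 1) - 14/(t + 1)²


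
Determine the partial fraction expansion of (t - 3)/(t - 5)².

(t - 3) = A(t - 5) + B. At t = 5: B = 1·5 - 3 = 2. Coeff of t: A = 1
Result: 1/(t - 5) + 2/(t - 5)²


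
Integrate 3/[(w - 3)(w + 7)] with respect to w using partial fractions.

Decompose: 3/[(w - 3)(w + 7)] = (3/10)/(w - 3) - (3/10)/(w + 7). Integrate each term: (3/10) ln|(w - 3)| - (3/10) ln|(w + 7)| + C


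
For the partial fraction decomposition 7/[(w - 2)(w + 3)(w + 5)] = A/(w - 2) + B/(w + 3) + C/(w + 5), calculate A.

Cover-up at w = 2: A = 7/[(2 + 3)(2 + 5)] = 7/[(5)(7)] = 7/35 = 1/5


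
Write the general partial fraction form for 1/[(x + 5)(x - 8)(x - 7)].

Three distinct linear factors: α/(x + 5) + β/(x - 8) + γ/(x - 7)


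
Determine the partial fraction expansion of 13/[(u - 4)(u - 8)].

13/(u - 4)(u - 8) = α/(u - 4) + β/(u - 8). α = 13/(4 - 8) = -13/4, β = 13/(8 - 4) = 13/4
Result: (-13/4)/(u - 4) + (13/4)/(u - 8)


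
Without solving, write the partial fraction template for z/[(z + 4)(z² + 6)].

Linear + irreducible quadratic: α/(z + 4) + (βz + γ)/(z² + 6)


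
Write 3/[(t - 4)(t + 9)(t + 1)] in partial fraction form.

Using cover-up method: α = 3/65, β = 3/104, γ = -3/40
Result: (3/65)/(t - 4) + (3/104)/(t + 9) - (3/40)/(t + 1)


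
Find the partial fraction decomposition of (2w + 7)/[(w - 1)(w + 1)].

At w=1: P = (2·1 + 7)/(1 + 1) = 9/2. At w=-1: Q = (2·(-1) + 7)/(-1 - 1) = -5/2
Result: (9/2)/(w - 1) - (5/2)/(w + 1)


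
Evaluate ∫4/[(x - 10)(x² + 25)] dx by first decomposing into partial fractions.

Cover-up at x=10: α = 4/(10²+25) = 4/125. Coeff matching: β = -4/125, γ = -8/25. Decomposition: (4/125)/(x - 10) - ((4/125)x + 8/25)/(x² + 25). Integrate: linear → ln, quadratic → (1/2)ln + arctan: (4/125) ln|(x - 10)| - (2/125) ln(x² + 25) - (8/125) arctan(x/5) + C


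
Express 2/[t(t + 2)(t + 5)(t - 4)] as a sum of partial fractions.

Using Heaviside cover-up: (-1/20)/t + (1/18)/(t + 2) - (2/135)/(t + 5) + (1/108)/(t - 4)


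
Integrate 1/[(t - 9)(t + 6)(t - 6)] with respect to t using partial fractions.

Cover-up: P = 1/45, Q = 1/180, R = -1/36. Decomposition: (1/45)/(t - 9) + (1/180)/(t + 6) - (1/36)/(t - 6). Integrate each term: (1/45) ln|(t - 9)| + (1/180) ln|(t + 6)| - (1/36) ln|(t - 6)| + C


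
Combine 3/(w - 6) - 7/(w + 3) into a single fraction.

Common denominator (w - 6)(w + 3). Numerator: 3(w + 3) - 7(w - 6) = (3w + 9) - (7w - 42) = -4w + 51
Result: (-4w + 51)/[(w - 6)(w + 3)]


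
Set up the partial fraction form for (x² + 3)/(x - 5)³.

Repeated linear factor (power 3): α/(x - 5) + β/(x - 5)² + γ/(x - 5)³


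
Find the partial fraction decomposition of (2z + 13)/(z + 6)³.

(2z + 13) = P(z + 6)² + Q(z + 6) + R. At z = -6: R = 2·(-6) + 13 = 1. Coefficients: P = 0, Q = 2
Result: 2/(z + 6)² + 1/(z + 6)³


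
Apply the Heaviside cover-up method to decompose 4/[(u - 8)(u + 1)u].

Cover (u - 8), u=8: α = 4/[(8 + 1)(8 - 0)] = 1/18. Cover (u + 1), u=-1: β = 4/[(-1 - 8)(-1 - 0)] = 4/9. Cover u, u=0: γ = 4/[(0 - 8)(0 + 1)] = -1/2.
Result: (1/18)/(u - 8) + (4/9)/(u + 1) - (1/2)/u


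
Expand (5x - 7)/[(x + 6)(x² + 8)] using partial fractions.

At x=-6: α = (5·(-6) - 7)/((-6)² + 8) = -37/44. β = -α = 37/44, γ = 5 - (-6)·α = -1/22
Result: (-37/44)/(x + 6) + ((37/44)x - 1/22)/(x² + 8)


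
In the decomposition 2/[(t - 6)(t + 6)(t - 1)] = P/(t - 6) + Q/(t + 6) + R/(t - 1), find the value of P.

Cover-up at t = 6: P = 2/[(6 + 6)(6 - 1)] = 2/[(12)(5)] = 2/60 = 1/30


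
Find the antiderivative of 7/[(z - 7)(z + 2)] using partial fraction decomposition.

Decompose: 7/[(z - 7)(z + 2)] = (7/9)/(z - 7) - (7/9)/(z + 2). Integrate each term: (7/9) ln|(z - 7)| - (7/9) ln|(z + 2)| + C
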